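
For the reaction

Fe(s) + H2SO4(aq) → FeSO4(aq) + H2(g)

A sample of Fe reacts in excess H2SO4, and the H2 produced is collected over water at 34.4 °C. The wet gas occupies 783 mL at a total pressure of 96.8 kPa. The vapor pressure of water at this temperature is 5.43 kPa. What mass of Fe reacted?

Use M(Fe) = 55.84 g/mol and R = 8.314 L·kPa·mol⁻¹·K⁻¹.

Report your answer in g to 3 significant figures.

P(H2) = 96.8 − 5.43 = 91.37 kPa
n(H2) = PV/RT = (91.37 × 0.7830) / (8.314 × 307.55) = 0.02798 mol
n(Fe) = (1/1) × 0.02798 = 0.02798 mol
m(Fe) = 0.02798 × 55.84 = 1.562 g

1.56 g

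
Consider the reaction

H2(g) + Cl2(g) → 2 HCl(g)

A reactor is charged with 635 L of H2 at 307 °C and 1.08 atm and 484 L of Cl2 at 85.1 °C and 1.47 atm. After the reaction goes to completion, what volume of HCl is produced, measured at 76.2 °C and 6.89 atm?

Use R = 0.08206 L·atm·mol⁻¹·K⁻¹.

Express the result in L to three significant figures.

120 L

n(H2) = PV/RT = (1.08 × 635) / (0.08206 × 580.15) = 14.41 mol
n(Cl2) = PV/RT = (1.47 × 484) / (0.08206 × 358.25) = 24.20 mol
For 14.41 mol H2, stoichiometry requires (1/1) × 14.41 = 14.41 mol Cl2; 24.20 mol is available, so H2 is limiting.
n(HCl) = (2/1) × 14.41 = 28.82 mol
V(HCl) = nRT/P = 28.82 × 0.08206 × 349.35 / 6.89 = 119.9 L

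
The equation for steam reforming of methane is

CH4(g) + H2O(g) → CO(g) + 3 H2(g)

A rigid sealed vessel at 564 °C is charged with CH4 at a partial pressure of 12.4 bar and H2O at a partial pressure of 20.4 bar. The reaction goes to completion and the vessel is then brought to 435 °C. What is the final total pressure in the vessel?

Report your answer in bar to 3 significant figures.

48.7 bar

At constant V, partial pressures at 564 °C are proportional to moles, so apply stoichiometry directly to pressures.
P(H2O) required for 12.4 bar of CH4 = (1/1) × 12.4 = 12.40 bar; available 20.4 bar, so CH4 is limiting.
P(H2O) remaining = 20.4 − (1/1) × 12.4 = 8.000 bar
P(gaseous products) = (1+3)/1 × 12.4 = 49.60 bar
P_total at 564 °C = 8.000 + 49.60 = 57.60 bar
Scaling to 435 °C: P = 57.60 × 708.15/837.15 = 48.72 bar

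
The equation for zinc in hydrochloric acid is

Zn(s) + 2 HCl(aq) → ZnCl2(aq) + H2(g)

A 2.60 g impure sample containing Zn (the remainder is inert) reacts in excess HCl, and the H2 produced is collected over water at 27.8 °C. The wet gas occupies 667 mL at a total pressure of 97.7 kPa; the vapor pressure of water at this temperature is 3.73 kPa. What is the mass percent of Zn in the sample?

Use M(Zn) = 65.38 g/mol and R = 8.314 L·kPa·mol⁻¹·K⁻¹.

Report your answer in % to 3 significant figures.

P(H2) = 97.7 − 3.73 = 93.97 kPa
n(H2) = PV/RT = (93.97 × 0.6670) / (8.314 × 300.95) = 0.02505 mol
n(Zn) = (1/1) × 0.02505 = 0.02505 mol
m(Zn) = 0.02505 × 65.38 = 1.638 g
%Zn = 1.638 / 2.60 × 100 = 63.00%

63.0 %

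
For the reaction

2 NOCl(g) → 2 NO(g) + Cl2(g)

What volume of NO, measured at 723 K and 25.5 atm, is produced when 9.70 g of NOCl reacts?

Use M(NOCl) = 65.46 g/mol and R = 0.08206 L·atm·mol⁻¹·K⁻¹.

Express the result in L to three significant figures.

n(NOCl) = 9.700 / 65.46 = 0.1482 mol
n(NO) = (2/2) × 0.1482 = 0.1482 mol
V = nRT/P = 0.1482 × 0.08206 × 723 / 25.5 = 0.3448 L

0.345 L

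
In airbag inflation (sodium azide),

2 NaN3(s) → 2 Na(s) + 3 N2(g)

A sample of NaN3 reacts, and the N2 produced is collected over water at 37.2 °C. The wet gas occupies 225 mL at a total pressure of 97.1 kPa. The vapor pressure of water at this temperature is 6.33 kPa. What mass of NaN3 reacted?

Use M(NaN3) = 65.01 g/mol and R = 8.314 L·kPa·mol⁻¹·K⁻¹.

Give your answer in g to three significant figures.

P(N2) = 97.1 − 6.33 = 90.77 kPa
n(N2) = PV/RT = (90.77 × 0.2250) / (8.314 × 310.35) = 0.007915 mol
n(NaN3) = (2/3) × 0.007915 = 0.005277 mol
m(NaN3) = 0.005277 × 65.01 = 0.3431 g

0.343 g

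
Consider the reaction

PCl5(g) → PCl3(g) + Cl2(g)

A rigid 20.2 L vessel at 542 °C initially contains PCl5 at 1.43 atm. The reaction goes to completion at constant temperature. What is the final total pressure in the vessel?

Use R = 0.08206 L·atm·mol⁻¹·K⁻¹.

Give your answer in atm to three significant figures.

Rigid vessel, constant T ⇒ P scales with total gas moles (1 → 2).
P_final = (2/1) × 1.43 = 2.860 atm

2.86 atm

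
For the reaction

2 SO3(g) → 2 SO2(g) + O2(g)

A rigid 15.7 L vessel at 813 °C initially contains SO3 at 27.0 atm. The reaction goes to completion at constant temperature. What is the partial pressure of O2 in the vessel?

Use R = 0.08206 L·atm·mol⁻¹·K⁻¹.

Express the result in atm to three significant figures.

13.5 atm

n(SO3)₀ = PV/RT = (27.0 × 15.7) / (0.08206 × 1086.15) = 4.756 mol
n(O2) = (1/2) × 4.756 = 2.378 mol
P(O2) = nRT/V = 2.378 × 0.08206 × 1086.15 / 15.7 = 13.50 atm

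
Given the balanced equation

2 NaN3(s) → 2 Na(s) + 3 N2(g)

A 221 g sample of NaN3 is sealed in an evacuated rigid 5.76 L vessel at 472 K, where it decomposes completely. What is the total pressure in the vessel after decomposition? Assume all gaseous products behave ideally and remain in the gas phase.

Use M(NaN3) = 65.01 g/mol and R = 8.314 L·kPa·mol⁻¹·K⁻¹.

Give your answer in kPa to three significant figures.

n(NaN3) = 221 / 65.01 = 3.399 mol
n(gas produced) = (3/2) × 3.399 = 5.098 mol
P = nRT/V = 5.098 × 8.314 × 472 / 5.76 = 3473 kPa

3470 kPa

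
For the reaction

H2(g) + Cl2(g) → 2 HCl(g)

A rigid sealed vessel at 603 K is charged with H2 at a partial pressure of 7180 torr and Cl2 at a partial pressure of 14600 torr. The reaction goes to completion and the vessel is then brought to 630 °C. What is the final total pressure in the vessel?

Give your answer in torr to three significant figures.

Because the vessel is rigid and T is held at 603 K, work the stoichiometry in partial pressures (P_i = n_iRT/V).
P(Cl2) required for 7180 torr of H2 = (1/1) × 7180 = 7180 torr; available 14600 torr, so H2 is limiting.
P(Cl2) remaining = 14600 − (1/1) × 7180 = 7420 torr
P(gaseous products) = (2)/1 × 7180 = 14360 torr
P_total at 603 K = 7420 + 14360 = 21780 torr
Scaling to 630 °C: P = 21780 × 903.15/603 = 32620 torr

32600 torr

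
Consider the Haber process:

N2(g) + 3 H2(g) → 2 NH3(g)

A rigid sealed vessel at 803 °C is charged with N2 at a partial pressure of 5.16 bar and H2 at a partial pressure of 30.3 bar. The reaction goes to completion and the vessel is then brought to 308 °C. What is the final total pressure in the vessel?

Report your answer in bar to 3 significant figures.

13.6 bar

Because the vessel is rigid and T is held at 803 °C, work the stoichiometry in partial pressures (P_i = n_iRT/V).
P(H2) required for 5.16 bar of N2 = (3/1) × 5.16 = 15.48 bar; available 30.3 bar, so N2 is limiting.
P(H2) remaining = 30.3 − (3/1) × 5.16 = 14.82 bar
P(gaseous products) = (2)/1 × 5.16 = 10.32 bar
P_total at 803 °C = 14.82 + 10.32 = 25.14 bar
Scaling to 308 °C: P = 25.14 × 581.15/1076.15 = 13.58 bar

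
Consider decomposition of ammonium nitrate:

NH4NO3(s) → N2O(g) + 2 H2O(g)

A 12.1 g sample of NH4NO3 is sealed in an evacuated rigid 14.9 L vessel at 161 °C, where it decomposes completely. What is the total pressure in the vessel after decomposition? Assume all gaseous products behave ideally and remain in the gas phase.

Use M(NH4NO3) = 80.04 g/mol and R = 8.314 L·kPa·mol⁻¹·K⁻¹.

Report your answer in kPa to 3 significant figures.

110 kPa

n(NH4NO3) = 12.1 / 80.04 = 0.1512 mol
n(gas produced) = (3/1) × 0.1512 = 0.4536 mol
P = nRT/V = 0.4536 × 8.314 × 434.15 / 14.9 = 109.9 kPa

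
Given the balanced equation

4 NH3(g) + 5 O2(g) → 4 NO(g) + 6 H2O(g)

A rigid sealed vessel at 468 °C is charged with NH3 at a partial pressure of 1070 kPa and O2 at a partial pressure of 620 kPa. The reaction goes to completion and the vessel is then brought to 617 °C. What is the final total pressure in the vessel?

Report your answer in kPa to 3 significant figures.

2180 kPa

With V and T fixed, P_i ∝ n_i, so the mole ratios apply directly to partial pressures at 468 °C.
P(O2) required for 1070 kPa of NH3 = (5/4) × 1070 = 1338 kPa; available 620 kPa, so O2 is limiting.
P(NH3) remaining = 1070 − (4/5) × 620 = 574.0 kPa
P(gaseous products) = (4+6)/5 × 620 = 1240 kPa
P_total at 468 °C = 574.0 + 1240 = 1814 kPa
Scaling to 617 °C: P = 1814 × 890.15/741.15 = 2179 kPa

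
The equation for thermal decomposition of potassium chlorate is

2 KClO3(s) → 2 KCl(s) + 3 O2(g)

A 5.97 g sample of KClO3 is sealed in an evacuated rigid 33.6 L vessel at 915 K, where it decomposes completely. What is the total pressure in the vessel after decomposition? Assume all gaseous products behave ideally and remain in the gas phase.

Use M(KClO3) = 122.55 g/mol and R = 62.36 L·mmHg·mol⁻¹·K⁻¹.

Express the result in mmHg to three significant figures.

124 mmHg

n(KClO3) = 5.97 / 122.55 = 0.04871 mol
n(gas produced) = (3/2) × 0.04871 = 0.07307 mol
P = nRT/V = 0.07307 × 62.36 × 915 / 33.6 = 124.1 mmHg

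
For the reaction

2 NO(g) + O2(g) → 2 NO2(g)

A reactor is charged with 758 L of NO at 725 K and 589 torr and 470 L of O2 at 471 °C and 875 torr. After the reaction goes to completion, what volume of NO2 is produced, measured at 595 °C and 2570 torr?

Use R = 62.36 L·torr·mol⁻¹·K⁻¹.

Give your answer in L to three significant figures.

n(NO) = PV/RT = (589 × 758) / (62.36 × 725) = 9.875 mol
n(O2) = PV/RT = (875 × 470) / (62.36 × 744.15) = 8.862 mol
For 9.875 mol NO, stoichiometry requires (1/2) × 9.875 = 4.938 mol O2; 8.862 mol is available, so NO is limiting.
n(NO2) = (2/2) × 9.875 = 9.875 mol
V(NO2) = nRT/P = 9.875 × 62.36 × 868.15 / 2570 = 208.0 L

208 L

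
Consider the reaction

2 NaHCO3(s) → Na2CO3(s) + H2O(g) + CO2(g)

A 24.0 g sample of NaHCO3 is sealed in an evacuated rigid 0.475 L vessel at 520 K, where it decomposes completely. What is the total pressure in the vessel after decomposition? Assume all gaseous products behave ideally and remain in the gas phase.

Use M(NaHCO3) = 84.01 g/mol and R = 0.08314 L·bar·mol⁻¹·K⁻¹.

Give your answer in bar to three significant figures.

26.0 bar

n(NaHCO3) = 24.0 / 84.01 = 0.2857 mol
n(gas produced) = (2/2) × 0.2857 = 0.2857 mol
P = nRT/V = 0.2857 × 0.08314 × 520 / 0.475 = 26.00 bar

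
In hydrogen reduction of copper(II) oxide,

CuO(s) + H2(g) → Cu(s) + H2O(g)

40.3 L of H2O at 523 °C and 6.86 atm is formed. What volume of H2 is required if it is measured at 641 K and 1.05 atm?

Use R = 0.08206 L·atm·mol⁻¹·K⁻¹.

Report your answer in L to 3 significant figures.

212 L

n(H2O) = PV/RT = (6.86 × 40.3) / (0.08206 × 796.15) = 4.232 mol
n(H2) = (1/1) × 4.232 = 4.232 mol
V = nRT/P = 4.232 × 0.08206 × 641 / 1.05 = 212.0 L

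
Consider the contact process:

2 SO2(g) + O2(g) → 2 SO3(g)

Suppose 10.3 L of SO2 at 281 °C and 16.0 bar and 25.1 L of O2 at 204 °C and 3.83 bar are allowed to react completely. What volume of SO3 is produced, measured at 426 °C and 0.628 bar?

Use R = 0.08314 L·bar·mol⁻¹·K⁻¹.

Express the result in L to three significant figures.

n(SO2) = PV/RT = (16.0 × 10.3) / (0.08314 × 554.15) = 3.577 mol
n(O2) = PV/RT = (3.83 × 25.1) / (0.08314 × 477.15) = 2.423 mol
For 3.577 mol SO2, stoichiometry requires (1/2) × 3.577 = 1.788 mol O2; 2.423 mol is available, so SO2 is limiting.
n(SO3) = (2/2) × 3.577 = 3.577 mol
V(SO3) = nRT/P = 3.577 × 0.08314 × 699.15 / 0.628 = 331.1 L

331 L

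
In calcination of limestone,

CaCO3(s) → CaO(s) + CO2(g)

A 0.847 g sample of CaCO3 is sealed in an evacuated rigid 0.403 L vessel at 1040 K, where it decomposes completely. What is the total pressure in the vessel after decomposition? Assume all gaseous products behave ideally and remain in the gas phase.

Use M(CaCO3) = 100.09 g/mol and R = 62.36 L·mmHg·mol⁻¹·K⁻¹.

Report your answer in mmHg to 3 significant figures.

n(CaCO3) = 0.847 / 100.09 = 0.008462 mol
n(gas produced) = (1/1) × 0.008462 = 0.008462 mol
P = nRT/V = 0.008462 × 62.36 × 1040 / 0.403 = 1362 mmHg

1360 mmHg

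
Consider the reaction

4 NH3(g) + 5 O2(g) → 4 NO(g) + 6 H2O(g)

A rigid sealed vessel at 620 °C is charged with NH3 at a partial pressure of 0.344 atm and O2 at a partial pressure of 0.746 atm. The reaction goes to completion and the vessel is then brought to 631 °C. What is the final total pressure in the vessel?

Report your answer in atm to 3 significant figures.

1.19 atm

At constant V, partial pressures at 620 °C are proportional to moles, so apply stoichiometry directly to pressures.
P(O2) required for 0.344 atm of NH3 = (5/4) × 0.344 = 0.4300 atm; available 0.746 atm, so NH3 is limiting.
P(O2) remaining = 0.746 − (5/4) × 0.344 = 0.3160 atm
P(gaseous products) = (4+6)/4 × 0.344 = 0.8600 atm
P_total at 620 °C = 0.3160 + 0.8600 = 1.176 atm
Scaling to 631 °C: P = 1.176 × 904.15/893.15 = 1.190 atm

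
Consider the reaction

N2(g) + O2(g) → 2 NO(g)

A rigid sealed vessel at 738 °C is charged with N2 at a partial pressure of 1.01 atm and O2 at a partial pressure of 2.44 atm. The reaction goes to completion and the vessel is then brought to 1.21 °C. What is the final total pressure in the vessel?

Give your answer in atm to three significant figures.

Because the vessel is rigid and T is held at 738 °C, work the stoichiometry in partial pressures (P_i = n_iRT/V).
P(O2) required for 1.01 atm of N2 = (1/1) × 1.01 = 1.010 atm; available 2.44 atm, so N2 is limiting.
P(O2) remaining = 2.44 − (1/1) × 1.01 = 1.430 atm
P(gaseous products) = (2)/1 × 1.01 = 2.020 atm
P_total at 738 °C = 1.430 + 2.020 = 3.450 atm
Scaling to 1.21 °C: P = 3.450 × 274.36/1011.15 = 0.9361 atm

0.936 atm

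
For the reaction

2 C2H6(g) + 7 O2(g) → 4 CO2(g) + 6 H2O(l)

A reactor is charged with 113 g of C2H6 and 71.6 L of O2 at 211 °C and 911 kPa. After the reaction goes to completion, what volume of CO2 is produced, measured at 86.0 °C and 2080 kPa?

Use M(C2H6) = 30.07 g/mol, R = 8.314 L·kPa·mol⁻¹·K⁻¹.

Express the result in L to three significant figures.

10.8 L

n(C2H6) = 113 / 30.07 = 3.758 mol
n(O2) = PV/RT = (911 × 71.6) / (8.314 × 484.15) = 16.20 mol
For 3.758 mol C2H6, stoichiometry requires (7/2) × 3.758 = 13.15 mol O2; 16.20 mol is available, so C2H6 is limiting.
n(CO2) = (4/2) × 3.758 = 7.516 mol
V(CO2) = nRT/P = 7.516 × 8.314 × 359.15 / 2080 = 10.79 L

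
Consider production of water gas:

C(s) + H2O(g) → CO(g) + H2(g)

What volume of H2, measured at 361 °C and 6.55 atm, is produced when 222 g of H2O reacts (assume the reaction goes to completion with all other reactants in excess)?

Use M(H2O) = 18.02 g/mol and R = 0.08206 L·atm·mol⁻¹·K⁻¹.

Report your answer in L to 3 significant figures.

97.9 L

n(H2O) = 222.0 / 18.02 = 12.32 mol
n(H2) = (1/1) × 12.32 = 12.32 mol
V = nRT/P = 12.32 × 0.08206 × 634.15 / 6.55 = 97.88 L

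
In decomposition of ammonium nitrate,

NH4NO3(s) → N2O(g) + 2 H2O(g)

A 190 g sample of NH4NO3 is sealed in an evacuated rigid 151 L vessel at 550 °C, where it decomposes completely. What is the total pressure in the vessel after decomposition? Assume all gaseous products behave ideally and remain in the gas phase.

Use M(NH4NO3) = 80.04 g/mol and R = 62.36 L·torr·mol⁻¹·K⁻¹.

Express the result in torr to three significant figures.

n(NH4NO3) = 190 / 80.04 = 2.374 mol
n(gas produced) = (3/1) × 2.374 = 7.122 mol
P = nRT/V = 7.122 × 62.36 × 823.15 / 151 = 2421 torr

2420 torr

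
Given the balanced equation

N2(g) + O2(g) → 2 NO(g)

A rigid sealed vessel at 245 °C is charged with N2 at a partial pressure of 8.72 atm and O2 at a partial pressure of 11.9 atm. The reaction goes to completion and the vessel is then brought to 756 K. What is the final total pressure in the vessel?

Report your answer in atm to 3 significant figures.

30.1 atm

Because the vessel is rigid and T is held at 245 °C, work the stoichiometry in partial pressures (P_i = n_iRT/V).
P(O2) required for 8.72 atm of N2 = (1/1) × 8.72 = 8.720 atm; available 11.9 atm, so N2 is limiting.
P(O2) remaining = 11.9 − (1/1) × 8.72 = 3.180 atm
P(gaseous products) = (2)/1 × 8.72 = 17.44 atm
P_total at 245 °C = 3.180 + 17.44 = 20.62 atm
Scaling to 756 K: P = 20.62 × 756/518.15 = 30.09 atm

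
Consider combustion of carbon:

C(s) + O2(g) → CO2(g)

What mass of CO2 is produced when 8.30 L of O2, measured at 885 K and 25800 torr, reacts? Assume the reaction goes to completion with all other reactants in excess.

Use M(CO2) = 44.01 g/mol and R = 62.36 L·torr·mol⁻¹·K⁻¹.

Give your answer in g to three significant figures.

171 g

n(O2) = PV/RT = (25800 × 8.30) / (62.36 × 885) = 3.880 mol
n(CO2) = (1/1) × 3.880 = 3.880 mol
m(CO2) = 3.880 × 44.01 = 170.8 g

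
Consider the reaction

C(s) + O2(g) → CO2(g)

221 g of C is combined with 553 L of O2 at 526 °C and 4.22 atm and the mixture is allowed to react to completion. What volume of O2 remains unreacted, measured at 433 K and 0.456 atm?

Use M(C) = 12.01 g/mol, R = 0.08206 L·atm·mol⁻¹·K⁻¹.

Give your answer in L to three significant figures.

n(C) = 221 / 12.01 = 18.40 mol
n(O2) = PV/RT = (4.22 × 553) / (0.08206 × 799.15) = 35.59 mol
For 18.40 mol C, stoichiometry requires (1/1) × 18.40 = 18.40 mol O2; 35.59 mol is available, so C is limiting.
n(O2) consumed = (1/1) × 18.40 = 18.40 mol; remaining = 35.59 − 18.40 = 17.19 mol
V(O2) = nRT/P = 17.19 × 0.08206 × 433 / 0.456 = 1339 L

1340 L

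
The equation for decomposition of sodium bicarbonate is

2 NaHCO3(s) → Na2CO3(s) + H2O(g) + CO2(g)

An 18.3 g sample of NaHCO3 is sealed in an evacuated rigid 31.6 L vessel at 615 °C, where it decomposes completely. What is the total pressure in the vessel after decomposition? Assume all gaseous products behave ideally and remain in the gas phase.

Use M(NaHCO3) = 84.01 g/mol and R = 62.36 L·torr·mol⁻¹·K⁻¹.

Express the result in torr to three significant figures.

n(NaHCO3) = 18.3 / 84.01 = 0.2178 mol
n(gas produced) = (2/2) × 0.2178 = 0.2178 mol
P = nRT/V = 0.2178 × 62.36 × 888.15 / 31.6 = 381.7 torr

382 torr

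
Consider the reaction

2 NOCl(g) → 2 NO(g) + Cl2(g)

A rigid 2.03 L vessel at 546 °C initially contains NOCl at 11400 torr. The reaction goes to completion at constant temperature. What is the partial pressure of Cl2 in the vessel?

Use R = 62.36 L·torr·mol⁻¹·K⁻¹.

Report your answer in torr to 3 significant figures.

5700 torr

n(NOCl)₀ = PV/RT = (11400 × 2.03) / (62.36 × 819.15) = 0.4530 mol
n(Cl2) = (1/2) × 0.4530 = 0.2265 mol
P(Cl2) = nRT/V = 0.2265 × 62.36 × 819.15 / 2.03 = 5700 torr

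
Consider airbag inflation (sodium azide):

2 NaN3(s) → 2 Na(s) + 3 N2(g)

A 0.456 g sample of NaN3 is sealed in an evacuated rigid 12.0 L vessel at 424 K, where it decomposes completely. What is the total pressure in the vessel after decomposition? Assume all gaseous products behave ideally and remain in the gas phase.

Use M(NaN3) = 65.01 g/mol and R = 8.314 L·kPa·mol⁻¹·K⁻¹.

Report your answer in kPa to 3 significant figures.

3.09 kPa

n(NaN3) = 0.456 / 65.01 = 0.007014 mol
n(gas produced) = (3/2) × 0.007014 = 0.01052 mol
P = nRT/V = 0.01052 × 8.314 × 424 / 12.0 = 3.090 kPa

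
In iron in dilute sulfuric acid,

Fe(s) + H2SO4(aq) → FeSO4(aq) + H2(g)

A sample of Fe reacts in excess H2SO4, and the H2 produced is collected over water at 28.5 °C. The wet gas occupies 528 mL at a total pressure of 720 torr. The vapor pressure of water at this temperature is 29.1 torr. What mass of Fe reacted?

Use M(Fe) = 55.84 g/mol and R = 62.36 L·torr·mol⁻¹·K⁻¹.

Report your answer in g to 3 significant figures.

1.08 g

P(H2) = 720 − 29.1 = 690.9 torr
n(H2) = PV/RT = (690.9 × 0.5280) / (62.36 × 301.65) = 0.01939 mol
n(Fe) = (1/1) × 0.01939 = 0.01939 mol
m(Fe) = 0.01939 × 55.84 = 1.083 g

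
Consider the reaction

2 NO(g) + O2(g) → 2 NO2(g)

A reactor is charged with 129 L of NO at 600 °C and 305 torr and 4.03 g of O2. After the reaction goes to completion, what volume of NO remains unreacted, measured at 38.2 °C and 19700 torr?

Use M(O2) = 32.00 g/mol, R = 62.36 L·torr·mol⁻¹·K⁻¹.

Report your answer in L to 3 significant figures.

0.464 L

n(NO) = PV/RT = (305 × 129) / (62.36 × 873.15) = 0.7226 mol
n(O2) = 4.03 / 32.00 = 0.1259 mol
For 0.7226 mol NO, stoichiometry requires (1/2) × 0.7226 = 0.3613 mol O2; 0.1259 mol is available, so O2 is limiting.
n(NO) consumed = (2/1) × 0.1259 = 0.2518 mol; remaining = 0.7226 − 0.2518 = 0.4708 mol
V(NO) = nRT/P = 0.4708 × 62.36 × 311.35 / 19700 = 0.4640 L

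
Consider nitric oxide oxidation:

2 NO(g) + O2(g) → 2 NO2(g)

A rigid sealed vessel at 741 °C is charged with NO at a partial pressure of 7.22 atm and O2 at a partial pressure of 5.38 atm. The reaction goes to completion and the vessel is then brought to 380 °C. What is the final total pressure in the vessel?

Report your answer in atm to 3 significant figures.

With V and T fixed, P_i ∝ n_i, so the mole ratios apply directly to partial pressures at 741 °C.
P(O2) required for 7.22 atm of NO = (1/2) × 7.22 = 3.610 atm; available 5.38 atm, so NO is limiting.
P(O2) remaining = 5.38 − (1/2) × 7.22 = 1.770 atm
P(gaseous products) = (2)/2 × 7.22 = 7.220 atm
P_total at 741 °C = 1.770 + 7.220 = 8.990 atm
Scaling to 380 °C: P = 8.990 × 653.15/1014.15 = 5.790 atm

5.79 atm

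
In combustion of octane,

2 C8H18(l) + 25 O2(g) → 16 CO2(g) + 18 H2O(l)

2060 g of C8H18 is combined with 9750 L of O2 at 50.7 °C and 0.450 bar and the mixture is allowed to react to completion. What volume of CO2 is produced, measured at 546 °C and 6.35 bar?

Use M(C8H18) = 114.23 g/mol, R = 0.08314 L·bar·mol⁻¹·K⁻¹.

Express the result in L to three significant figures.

n(C8H18) = 2060 / 114.23 = 18.03 mol
n(O2) = PV/RT = (0.450 × 9750) / (0.08314 × 323.85) = 163.0 mol
For 18.03 mol C8H18, stoichiometry requires (25/2) × 18.03 = 225.4 mol O2; 163.0 mol is available, so O2 is limiting.
n(CO2) = (16/25) × 163.0 = 104.3 mol
V(CO2) = nRT/P = 104.3 × 0.08314 × 819.15 / 6.35 = 1119 L

1120 L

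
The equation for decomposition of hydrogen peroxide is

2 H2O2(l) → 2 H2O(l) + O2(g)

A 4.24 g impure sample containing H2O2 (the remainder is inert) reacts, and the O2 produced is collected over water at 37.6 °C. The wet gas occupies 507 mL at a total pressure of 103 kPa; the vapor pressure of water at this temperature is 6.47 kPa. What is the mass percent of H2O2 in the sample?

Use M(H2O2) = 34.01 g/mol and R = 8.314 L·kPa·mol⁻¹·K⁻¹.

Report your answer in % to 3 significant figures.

P(O2) = 103 − 6.47 = 96.53 kPa
n(O2) = PV/RT = (96.53 × 0.5070) / (8.314 × 310.75) = 0.01894 mol
n(H2O2) = (2/1) × 0.01894 = 0.03788 mol
m(H2O2) = 0.03788 × 34.01 = 1.288 g
%H2O2 = 1.288 / 4.24 × 100 = 30.38%

30.4 %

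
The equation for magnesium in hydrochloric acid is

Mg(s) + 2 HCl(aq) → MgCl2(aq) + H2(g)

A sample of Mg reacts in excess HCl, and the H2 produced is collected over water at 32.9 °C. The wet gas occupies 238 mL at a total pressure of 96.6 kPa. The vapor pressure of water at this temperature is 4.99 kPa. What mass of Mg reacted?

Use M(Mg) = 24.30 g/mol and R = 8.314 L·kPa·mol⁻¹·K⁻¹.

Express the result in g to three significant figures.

0.208 g

P(H2) = 96.6 − 4.99 = 91.61 kPa
n(H2) = PV/RT = (91.61 × 0.2380) / (8.314 × 306.05) = 0.008569 mol
n(Mg) = (1/1) × 0.008569 = 0.008569 mol
m(Mg) = 0.008569 × 24.30 = 0.2082 g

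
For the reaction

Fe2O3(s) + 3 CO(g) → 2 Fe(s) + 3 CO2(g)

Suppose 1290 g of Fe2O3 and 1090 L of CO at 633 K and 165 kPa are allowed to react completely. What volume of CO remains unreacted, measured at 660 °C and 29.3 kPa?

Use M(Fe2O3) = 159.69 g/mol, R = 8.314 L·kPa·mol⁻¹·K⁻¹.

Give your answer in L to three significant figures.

2630 L

n(Fe2O3) = 1290 / 159.69 = 8.078 mol
n(CO) = PV/RT = (165 × 1090) / (8.314 × 633) = 34.17 mol
For 8.078 mol Fe2O3, stoichiometry requires (3/1) × 8.078 = 24.23 mol CO; 34.17 mol is available, so Fe2O3 is limiting.
n(CO) consumed = (3/1) × 8.078 = 24.23 mol; remaining = 34.17 − 24.23 = 9.940 mol
V(CO) = nRT/P = 9.940 × 8.314 × 933.15 / 29.3 = 2632 L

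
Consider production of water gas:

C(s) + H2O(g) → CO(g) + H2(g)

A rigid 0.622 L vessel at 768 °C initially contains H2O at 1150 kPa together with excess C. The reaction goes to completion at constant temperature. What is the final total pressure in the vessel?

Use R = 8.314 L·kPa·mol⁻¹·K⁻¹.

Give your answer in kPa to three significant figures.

2300 kPa

At constant T and V, P ∝ n(gas): 1 mol gas → 2 mol gas.
P_final = (2/1) × 1150 = 2300 kPa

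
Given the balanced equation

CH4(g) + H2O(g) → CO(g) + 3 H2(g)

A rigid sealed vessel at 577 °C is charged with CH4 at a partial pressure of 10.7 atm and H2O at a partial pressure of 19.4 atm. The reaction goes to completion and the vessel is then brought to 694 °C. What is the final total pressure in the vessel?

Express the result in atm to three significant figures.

With V and T fixed, P_i ∝ n_i, so the mole ratios apply directly to partial pressures at 577 °C.
P(H2O) required for 10.7 atm of CH4 = (1/1) × 10.7 = 10.70 atm; available 19.4 atm, so CH4 is limiting.
P(H2O) remaining = 19.4 − (1/1) × 10.7 = 8.700 atm
P(gaseous products) = (1+3)/1 × 10.7 = 42.80 atm
P_total at 577 °C = 8.700 + 42.80 = 51.50 atm
Scaling to 694 °C: P = 51.50 × 967.15/850.15 = 58.59 atm

58.6 atm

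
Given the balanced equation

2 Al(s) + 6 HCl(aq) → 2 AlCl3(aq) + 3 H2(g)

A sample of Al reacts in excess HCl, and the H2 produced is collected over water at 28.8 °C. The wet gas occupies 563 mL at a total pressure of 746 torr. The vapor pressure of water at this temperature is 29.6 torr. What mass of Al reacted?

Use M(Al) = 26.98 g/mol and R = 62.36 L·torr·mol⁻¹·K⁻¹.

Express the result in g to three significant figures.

P(H2) = 746 − 29.6 = 716.4 torr
n(H2) = PV/RT = (716.4 × 0.5630) / (62.36 × 301.95) = 0.02142 mol
n(Al) = (2/3) × 0.02142 = 0.01428 mol
m(Al) = 0.01428 × 26.98 = 0.3853 g

0.385 g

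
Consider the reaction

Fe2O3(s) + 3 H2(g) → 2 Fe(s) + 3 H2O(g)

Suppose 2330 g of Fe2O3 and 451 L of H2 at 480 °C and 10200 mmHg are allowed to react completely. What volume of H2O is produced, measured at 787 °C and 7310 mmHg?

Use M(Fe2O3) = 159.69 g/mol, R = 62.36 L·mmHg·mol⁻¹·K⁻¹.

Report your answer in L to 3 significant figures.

n(Fe2O3) = 2330 / 159.69 = 14.59 mol
n(H2) = PV/RT = (10200 × 451) / (62.36 × 753.15) = 97.95 mol
For 14.59 mol Fe2O3, stoichiometry requires (3/1) × 14.59 = 43.77 mol H2; 97.95 mol is available, so Fe2O3 is limiting.
n(H2O) = (3/1) × 14.59 = 43.77 mol
V(H2O) = nRT/P = 43.77 × 62.36 × 1060.15 / 7310 = 395.9 L

396 L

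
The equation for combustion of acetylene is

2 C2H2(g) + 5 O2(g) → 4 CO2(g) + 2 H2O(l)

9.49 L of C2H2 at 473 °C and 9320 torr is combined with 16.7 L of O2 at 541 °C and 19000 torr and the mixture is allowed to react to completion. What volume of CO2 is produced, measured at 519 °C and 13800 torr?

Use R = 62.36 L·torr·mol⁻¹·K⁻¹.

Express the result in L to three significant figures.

n(C2H2) = PV/RT = (9320 × 9.49) / (62.36 × 746.15) = 1.901 mol
n(O2) = PV/RT = (19000 × 16.7) / (62.36 × 814.15) = 6.250 mol
For 1.901 mol C2H2, stoichiometry requires (5/2) × 1.901 = 4.753 mol O2; 6.250 mol is available, so C2H2 is limiting.
n(CO2) = (4/2) × 1.901 = 3.802 mol
V(CO2) = nRT/P = 3.802 × 62.36 × 792.15 / 13800 = 13.61 L

13.6 L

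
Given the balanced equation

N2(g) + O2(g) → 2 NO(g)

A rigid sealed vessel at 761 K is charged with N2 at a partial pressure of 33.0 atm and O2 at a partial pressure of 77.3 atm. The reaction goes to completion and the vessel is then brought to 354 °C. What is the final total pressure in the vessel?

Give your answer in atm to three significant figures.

With V and T fixed, P_i ∝ n_i, so the mole ratios apply directly to partial pressures at 761 K.
P(O2) required for 33.0 atm of N2 = (1/1) × 33.0 = 33.00 atm; available 77.3 atm, so N2 is limiting.
P(O2) remaining = 77.3 − (1/1) × 33.0 = 44.30 atm
P(gaseous products) = (2)/1 × 33.0 = 66.00 atm
P_total at 761 K = 44.30 + 66.00 = 110.3 atm
Scaling to 354 °C: P = 110.3 × 627.15/761 = 90.90 atm

90.9 atm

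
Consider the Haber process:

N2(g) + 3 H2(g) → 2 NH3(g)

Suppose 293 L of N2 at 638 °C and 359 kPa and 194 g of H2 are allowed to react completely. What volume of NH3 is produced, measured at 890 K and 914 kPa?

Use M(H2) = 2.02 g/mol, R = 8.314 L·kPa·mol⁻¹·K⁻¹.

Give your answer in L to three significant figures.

225 L

n(N2) = PV/RT = (359 × 293) / (8.314 × 911.15) = 13.89 mol
n(H2) = 194 / 2.02 = 96.04 mol
For 13.89 mol N2, stoichiometry requires (3/1) × 13.89 = 41.67 mol H2; 96.04 mol is available, so N2 is limiting.
n(NH3) = (2/1) × 13.89 = 27.78 mol
V(NH3) = nRT/P = 27.78 × 8.314 × 890 / 914 = 224.9 L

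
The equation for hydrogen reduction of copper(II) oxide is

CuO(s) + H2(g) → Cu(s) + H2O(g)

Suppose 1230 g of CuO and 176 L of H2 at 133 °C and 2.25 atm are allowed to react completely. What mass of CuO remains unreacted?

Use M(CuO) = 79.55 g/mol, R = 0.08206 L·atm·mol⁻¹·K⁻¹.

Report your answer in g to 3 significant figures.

n(CuO) = 1230 / 79.55 = 15.46 mol
n(H2) = PV/RT = (2.25 × 176) / (0.08206 × 406.15) = 11.88 mol
For 15.46 mol CuO, stoichiometry requires (1/1) × 15.46 = 15.46 mol H2; 11.88 mol is available, so H2 is limiting.
n(CuO) consumed = (1/1) × 11.88 = 11.88 mol; remaining = 15.46 − 11.88 = 3.580 mol
m(CuO) = 3.580 × 79.55 = 284.8 g

285 g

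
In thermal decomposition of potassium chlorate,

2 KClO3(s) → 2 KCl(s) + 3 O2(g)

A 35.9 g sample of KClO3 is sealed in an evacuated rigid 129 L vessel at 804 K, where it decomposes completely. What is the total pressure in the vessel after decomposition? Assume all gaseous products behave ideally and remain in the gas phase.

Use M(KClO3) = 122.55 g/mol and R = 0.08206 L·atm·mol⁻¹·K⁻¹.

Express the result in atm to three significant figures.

0.225 atm

n(KClO3) = 35.9 / 122.55 = 0.2929 mol
n(gas produced) = (3/2) × 0.2929 = 0.4394 mol
P = nRT/V = 0.4394 × 0.08206 × 804 / 129 = 0.2247 atm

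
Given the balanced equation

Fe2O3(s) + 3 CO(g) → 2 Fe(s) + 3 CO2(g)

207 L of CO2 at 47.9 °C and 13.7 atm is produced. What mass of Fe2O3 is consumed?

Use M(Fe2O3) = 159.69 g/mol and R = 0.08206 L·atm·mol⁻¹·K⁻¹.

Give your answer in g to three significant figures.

5730 g

n(CO2) = PV/RT = (13.7 × 207) / (0.08206 × 321.05) = 107.6 mol
n(Fe2O3) = (1/3) × 107.6 = 35.87 mol
m(Fe2O3) = 35.87 × 159.69 = 5728 g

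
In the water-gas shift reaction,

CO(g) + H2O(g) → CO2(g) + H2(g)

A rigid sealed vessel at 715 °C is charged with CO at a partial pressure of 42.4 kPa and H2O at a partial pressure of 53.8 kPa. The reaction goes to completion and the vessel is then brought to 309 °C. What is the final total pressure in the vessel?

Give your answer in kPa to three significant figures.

56.7 kPa

Because the vessel is rigid and T is held at 715 °C, work the stoichiometry in partial pressures (P_i = n_iRT/V).
P(H2O) required for 42.4 kPa of CO = (1/1) × 42.4 = 42.40 kPa; available 53.8 kPa, so CO is limiting.
P(H2O) remaining = 53.8 − (1/1) × 42.4 = 11.40 kPa
P(gaseous products) = (1+1)/1 × 42.4 = 84.80 kPa
P_total at 715 °C = 11.40 + 84.80 = 96.20 kPa
Scaling to 309 °C: P = 96.20 × 582.15/988.15 = 56.67 kPa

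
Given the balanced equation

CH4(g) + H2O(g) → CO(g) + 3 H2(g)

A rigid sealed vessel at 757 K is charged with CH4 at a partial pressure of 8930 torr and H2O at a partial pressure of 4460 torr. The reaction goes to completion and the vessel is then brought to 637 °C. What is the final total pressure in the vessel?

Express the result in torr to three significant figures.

With V and T fixed, P_i ∝ n_i, so the mole ratios apply directly to partial pressures at 757 K.
P(H2O) required for 8930 torr of CH4 = (1/1) × 8930 = 8930 torr; available 4460 torr, so H2O is limiting.
P(CH4) remaining = 8930 − (1/1) × 4460 = 4470 torr
P(gaseous products) = (1+3)/1 × 4460 = 17840 torr
P_total at 757 K = 4470 + 17840 = 22310 torr
Scaling to 637 °C: P = 22310 × 910.15/757 = 26820 torr

26800 torr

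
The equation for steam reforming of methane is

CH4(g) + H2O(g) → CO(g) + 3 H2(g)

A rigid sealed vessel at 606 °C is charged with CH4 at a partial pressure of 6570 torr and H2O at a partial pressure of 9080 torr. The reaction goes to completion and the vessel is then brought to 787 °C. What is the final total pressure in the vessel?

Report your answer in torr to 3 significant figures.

34700 torr

Because the vessel is rigid and T is held at 606 °C, work the stoichiometry in partial pressures (P_i = n_iRT/V).
P(H2O) required for 6570 torr of CH4 = (1/1) × 6570 = 6570 torr; available 9080 torr, so CH4 is limiting.
P(H2O) remaining = 9080 − (1/1) × 6570 = 2510 torr
P(gaseous products) = (1+3)/1 × 6570 = 26280 torr
P_total at 606 °C = 2510 + 26280 = 28790 torr
Scaling to 787 °C: P = 28790 × 1060.15/879.15 = 34720 torr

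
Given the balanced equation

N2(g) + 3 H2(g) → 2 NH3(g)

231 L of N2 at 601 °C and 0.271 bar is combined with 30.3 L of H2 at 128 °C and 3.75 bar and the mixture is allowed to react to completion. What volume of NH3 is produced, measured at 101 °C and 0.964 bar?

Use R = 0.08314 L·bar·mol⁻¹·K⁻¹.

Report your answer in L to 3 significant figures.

55.6 L

n(N2) = PV/RT = (0.271 × 231) / (0.08314 × 874.15) = 0.8614 mol
n(H2) = PV/RT = (3.75 × 30.3) / (0.08314 × 401.15) = 3.407 mol
For 0.8614 mol N2, stoichiometry requires (3/1) × 0.8614 = 2.584 mol H2; 3.407 mol is available, so N2 is limiting.
n(NH3) = (2/1) × 0.8614 = 1.723 mol
V(NH3) = nRT/P = 1.723 × 0.08314 × 374.15 / 0.964 = 55.60 L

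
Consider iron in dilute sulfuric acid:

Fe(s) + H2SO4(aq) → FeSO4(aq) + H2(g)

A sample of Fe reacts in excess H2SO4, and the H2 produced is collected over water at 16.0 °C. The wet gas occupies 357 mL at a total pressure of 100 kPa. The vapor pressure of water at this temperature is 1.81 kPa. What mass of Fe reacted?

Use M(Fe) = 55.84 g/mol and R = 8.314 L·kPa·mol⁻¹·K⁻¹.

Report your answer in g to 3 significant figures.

0.814 g

P(H2) = 100 − 1.81 = 98.19 kPa
n(H2) = PV/RT = (98.19 × 0.3570) / (8.314 × 289.15) = 0.01458 mol
n(Fe) = (1/1) × 0.01458 = 0.01458 mol
m(Fe) = 0.01458 × 55.84 = 0.8141 g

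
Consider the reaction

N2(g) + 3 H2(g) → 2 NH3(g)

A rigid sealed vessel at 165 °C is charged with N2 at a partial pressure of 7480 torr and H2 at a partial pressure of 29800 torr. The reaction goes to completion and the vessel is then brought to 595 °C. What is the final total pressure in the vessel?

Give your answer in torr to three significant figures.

Because the vessel is rigid and T is held at 165 °C, work the stoichiometry in partial pressures (P_i = n_iRT/V).
P(H2) required for 7480 torr of N2 = (3/1) × 7480 = 22440 torr; available 29800 torr, so N2 is limiting.
P(H2) remaining = 29800 − (3/1) × 7480 = 7360 torr
P(gaseous products) = (2)/1 × 7480 = 14960 torr
P_total at 165 °C = 7360 + 14960 = 22320 torr
Scaling to 595 °C: P = 22320 × 868.15/438.15 = 44220 torr

44200 torr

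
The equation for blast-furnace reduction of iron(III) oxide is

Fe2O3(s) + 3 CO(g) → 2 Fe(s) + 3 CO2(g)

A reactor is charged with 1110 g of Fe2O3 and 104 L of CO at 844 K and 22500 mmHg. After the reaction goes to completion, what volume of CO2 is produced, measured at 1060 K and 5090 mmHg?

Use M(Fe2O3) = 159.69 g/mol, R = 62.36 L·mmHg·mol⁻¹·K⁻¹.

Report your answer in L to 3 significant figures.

271 L

n(Fe2O3) = 1110 / 159.69 = 6.951 mol
n(CO) = PV/RT = (22500 × 104) / (62.36 × 844) = 44.46 mol
For 6.951 mol Fe2O3, stoichiometry requires (3/1) × 6.951 = 20.85 mol CO; 44.46 mol is available, so Fe2O3 is limiting.
n(CO2) = (3/1) × 6.951 = 20.85 mol
V(CO2) = nRT/P = 20.85 × 62.36 × 1060 / 5090 = 270.8 L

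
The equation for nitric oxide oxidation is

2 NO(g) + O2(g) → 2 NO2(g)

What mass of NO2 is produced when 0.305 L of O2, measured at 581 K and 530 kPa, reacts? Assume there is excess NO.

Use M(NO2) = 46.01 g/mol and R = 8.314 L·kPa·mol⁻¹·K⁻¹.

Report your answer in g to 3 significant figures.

3.08 g

n(O2) = PV/RT = (530 × 0.305) / (8.314 × 581) = 0.03346 mol
n(NO2) = (2/1) × 0.03346 = 0.06692 mol
m(NO2) = 0.06692 × 46.01 = 3.079 g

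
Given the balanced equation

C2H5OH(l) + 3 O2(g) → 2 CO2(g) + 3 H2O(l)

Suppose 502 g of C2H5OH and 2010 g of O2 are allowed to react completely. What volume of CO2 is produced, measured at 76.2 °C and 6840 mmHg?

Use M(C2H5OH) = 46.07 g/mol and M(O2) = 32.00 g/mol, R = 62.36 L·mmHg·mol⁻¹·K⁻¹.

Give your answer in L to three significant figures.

69.4 L

n(C2H5OH) = 502 / 46.07 = 10.90 mol
n(O2) = 2010 / 32.00 = 62.81 mol
For 10.90 mol C2H5OH, stoichiometry requires (3/1) × 10.90 = 32.70 mol O2; 62.81 mol is available, so C2H5OH is limiting.
n(CO2) = (2/1) × 10.90 = 21.80 mol
V(CO2) = nRT/P = 21.80 × 62.36 × 349.35 / 6840 = 69.43 L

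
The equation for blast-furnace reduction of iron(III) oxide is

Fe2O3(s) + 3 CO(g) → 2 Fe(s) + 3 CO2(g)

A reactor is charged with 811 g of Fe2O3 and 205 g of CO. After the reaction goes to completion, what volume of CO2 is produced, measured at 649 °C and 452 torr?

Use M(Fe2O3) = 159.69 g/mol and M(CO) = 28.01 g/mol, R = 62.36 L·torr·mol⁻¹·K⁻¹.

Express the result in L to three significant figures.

931 L

n(Fe2O3) = 811 / 159.69 = 5.079 mol
n(CO) = 205 / 28.01 = 7.319 mol
For 5.079 mol Fe2O3, stoichiometry requires (3/1) × 5.079 = 15.24 mol CO; 7.319 mol is available, so CO is limiting.
n(CO2) = (3/3) × 7.319 = 7.319 mol
V(CO2) = nRT/P = 7.319 × 62.36 × 922.15 / 452 = 931.2 L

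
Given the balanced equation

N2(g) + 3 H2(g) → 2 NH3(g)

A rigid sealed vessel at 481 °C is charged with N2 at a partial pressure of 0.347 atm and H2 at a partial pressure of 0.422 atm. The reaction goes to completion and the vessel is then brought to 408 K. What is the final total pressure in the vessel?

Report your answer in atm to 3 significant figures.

At constant V, partial pressures at 481 °C are proportional to moles, so apply stoichiometry directly to pressures.
P(H2) required for 0.347 atm of N2 = (3/1) × 0.347 = 1.041 atm; available 0.422 atm, so H2 is limiting.
P(N2) remaining = 0.347 − (1/3) × 0.422 = 0.2063 atm
P(gaseous products) = (2)/3 × 0.422 = 0.2813 atm
P_total at 481 °C = 0.2063 + 0.2813 = 0.4876 atm
Scaling to 408 K: P = 0.4876 × 408/754.15 = 0.2638 atm

0.264 atm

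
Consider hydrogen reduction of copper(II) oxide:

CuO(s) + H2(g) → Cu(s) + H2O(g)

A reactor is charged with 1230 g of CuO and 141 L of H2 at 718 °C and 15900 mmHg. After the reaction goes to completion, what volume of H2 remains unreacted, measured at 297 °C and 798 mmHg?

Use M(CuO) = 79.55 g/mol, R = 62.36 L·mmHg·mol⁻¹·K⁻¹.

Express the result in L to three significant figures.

n(CuO) = 1230 / 79.55 = 15.46 mol
n(H2) = PV/RT = (15900 × 141) / (62.36 × 991.15) = 36.27 mol
For 15.46 mol CuO, stoichiometry requires (1/1) × 15.46 = 15.46 mol H2; 36.27 mol is available, so CuO is limiting.
n(H2) consumed = (1/1) × 15.46 = 15.46 mol; remaining = 36.27 − 15.46 = 20.81 mol
V(H2) = nRT/P = 20.81 × 62.36 × 570.15 / 798 = 927.2 L

927 L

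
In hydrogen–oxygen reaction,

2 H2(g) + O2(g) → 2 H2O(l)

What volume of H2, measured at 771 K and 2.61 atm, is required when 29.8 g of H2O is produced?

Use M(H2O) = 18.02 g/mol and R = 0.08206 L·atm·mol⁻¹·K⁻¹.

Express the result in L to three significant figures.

40.1 L

n(H2O) = 29.80 / 18.02 = 1.654 mol
n(H2) = (2/2) × 1.654 = 1.654 mol
V = nRT/P = 1.654 × 0.08206 × 771 / 2.61 = 40.09 L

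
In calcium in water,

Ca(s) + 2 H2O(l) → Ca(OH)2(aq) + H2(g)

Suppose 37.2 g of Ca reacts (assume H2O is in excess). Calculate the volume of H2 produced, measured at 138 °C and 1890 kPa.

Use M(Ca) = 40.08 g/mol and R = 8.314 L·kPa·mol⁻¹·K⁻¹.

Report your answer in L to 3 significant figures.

n(Ca) = 37.20 / 40.08 = 0.9281 mol
n(H2) = (1/1) × 0.9281 = 0.9281 mol
V = nRT/P = 0.9281 × 8.314 × 411.15 / 1890 = 1.679 L

1.68 L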